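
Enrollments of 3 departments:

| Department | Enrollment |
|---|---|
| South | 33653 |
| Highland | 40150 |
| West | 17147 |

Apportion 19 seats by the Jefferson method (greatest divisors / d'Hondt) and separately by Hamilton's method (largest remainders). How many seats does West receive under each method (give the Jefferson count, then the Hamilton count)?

Jefferson: South 7, Highland 9, West 3.
Hamilton: South 7, Highland 8, West 4.
West gets 3 under Jefferson and 4 under Hamilton.

3 and 4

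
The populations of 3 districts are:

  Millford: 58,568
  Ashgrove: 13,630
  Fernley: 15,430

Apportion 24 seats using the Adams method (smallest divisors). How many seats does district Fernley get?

4

Standard divisor 87628/24 ≈ 3651.167; standard quotas: Millford 16.041, Ashgrove 3.733, Fernley 4.226.
Rounding up gives 17, 4, 5 = 26 seats, so the divisor must be adjusted.
With modified divisor 3880: modified quotas Millford 15.095, Ashgrove 3.513, Fernley 3.977.
Rounding up: Millford 16, Ashgrove 4, Fernley 4 (total 24).
Fernley receives 4.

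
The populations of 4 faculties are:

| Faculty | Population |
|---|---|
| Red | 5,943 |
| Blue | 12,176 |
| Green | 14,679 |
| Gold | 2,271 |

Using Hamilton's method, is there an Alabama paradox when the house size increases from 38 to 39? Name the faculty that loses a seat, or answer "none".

Gold

At 38 seats: Red 6, Blue 13, Green 16, Gold 3.
At 39 seats: Red 7, Blue 14, Green 16, Gold 2.
Gold drops from 3 to 2.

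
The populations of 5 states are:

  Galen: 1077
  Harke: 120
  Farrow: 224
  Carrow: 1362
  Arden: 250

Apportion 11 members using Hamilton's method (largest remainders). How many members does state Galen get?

4

Total 3033; standard divisor 3033/11 ≈ 275.727.
Standard quotas: Galen 3.906, Harke 0.435, Farrow 0.812, Carrow 4.940, Arden 0.907.
Lower quotas: Galen 3, Harke 0, Farrow 0, Carrow 4, Arden 0 (sum 7, leaving 4 seats).
Remainders in descending order: Carrow 0.940, Arden 0.907, Galen 0.906, Farrow 0.812, Harke 0.435.
The surplus seats go to Carrow, Arden, Galen, Farrow.
Galen receives 4.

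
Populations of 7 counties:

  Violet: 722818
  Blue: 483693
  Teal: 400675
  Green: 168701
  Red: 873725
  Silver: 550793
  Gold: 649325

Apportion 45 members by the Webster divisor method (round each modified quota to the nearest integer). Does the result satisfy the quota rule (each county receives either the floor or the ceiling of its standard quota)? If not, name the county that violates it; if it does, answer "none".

none

Standard quotas: Violet 8.449, Blue 5.654, Teal 4.684, Green 1.972, Red 10.213, Silver 6.438, Gold 7.590.
Webster allocation: Violet 8, Blue 6, Teal 5, Green 2, Red 10, Silver 6, Gold 8.
Every allocation lies between the lower and upper quota.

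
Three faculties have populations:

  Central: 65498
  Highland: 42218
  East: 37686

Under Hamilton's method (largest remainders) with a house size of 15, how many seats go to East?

Standard divisor: 145402 ÷ 15 ≈ 9693.467.
Standard quotas: Central 6.7569, Highland 4.3553, East 3.8878.
Lower quotas: Central 6, Highland 4, East 3 (sum 13, leaving 2 seats).
Remainders in descending order: East 0.8878, Central 0.7569, Highland 0.3553.
Largest remainders: East, Central receive the extra seats.
East receives 4.

4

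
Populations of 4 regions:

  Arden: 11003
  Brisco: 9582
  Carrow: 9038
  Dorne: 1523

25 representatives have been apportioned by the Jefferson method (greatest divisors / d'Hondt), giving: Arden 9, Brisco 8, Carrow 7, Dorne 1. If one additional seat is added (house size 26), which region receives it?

Priority for the next seat is population ÷ (current seats + 1).
Priorities: Arden 1100.300, Brisco 1064.667, Carrow 1129.750, Dorne 761.500.
Highest priority: Carrow.

Carrow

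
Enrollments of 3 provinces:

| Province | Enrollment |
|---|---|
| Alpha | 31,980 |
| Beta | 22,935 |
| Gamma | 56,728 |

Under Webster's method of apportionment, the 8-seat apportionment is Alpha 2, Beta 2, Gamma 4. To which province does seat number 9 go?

Priority for the next seat is population ÷ (current seats + 0.5).
Priorities: Alpha 12792.000, Beta 9174.000, Gamma 12606.222.
Highest priority: Alpha.

Alpha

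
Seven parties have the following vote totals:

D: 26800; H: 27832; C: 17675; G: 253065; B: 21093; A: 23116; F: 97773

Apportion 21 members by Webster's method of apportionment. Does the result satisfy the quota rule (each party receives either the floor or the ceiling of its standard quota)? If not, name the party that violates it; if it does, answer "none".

none

Standard quotas: D 1.204, H 1.251, C 0.794, G 11.371, B 0.948, A 1.039, F 4.393.
Webster allocation: D 1, H 1, C 1, G 12, B 1, A 1, F 4.
Every allocation lies between the lower and upper quota.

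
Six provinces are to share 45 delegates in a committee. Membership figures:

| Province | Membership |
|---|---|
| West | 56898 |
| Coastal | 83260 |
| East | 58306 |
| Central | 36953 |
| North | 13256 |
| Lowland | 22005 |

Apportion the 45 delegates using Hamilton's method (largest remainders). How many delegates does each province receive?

West=9; Coastal=14; East=10; Central=6; North=2; Lowland=4

Total 270678; standard divisor 270678/45 ≈ 6015.067.
Standard quotas: West 9.4592, Coastal 13.8419, East 9.6933, Central 6.1434, North 2.2038, Lowland 3.6583.
Lower quotas: West 9, Coastal 13, East 9, Central 6, North 2, Lowland 3 (sum 42, leaving 3 seats).
Remainders in descending order: Coastal 0.8419, East 0.6933, Lowland 0.6583, West 0.4592, North 0.2038, Central 0.1434.
Largest remainders: Coastal, East, Lowland receive the extra seats.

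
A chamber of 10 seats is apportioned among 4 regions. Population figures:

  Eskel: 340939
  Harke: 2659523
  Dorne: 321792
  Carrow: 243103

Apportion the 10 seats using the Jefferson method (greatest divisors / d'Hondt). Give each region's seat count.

Standard divisor 3565357/10 ≈ 356535.7; standard quotas: Eskel 0.956, Harke 7.459, Dorne 0.903, Carrow 0.682.
Rounding down gives 0, 7, 0, 0 = 7 seats, so the divisor must be adjusted.
With modified divisor 308600: modified quotas Eskel 1.105, Harke 8.618, Dorne 1.043, Carrow 0.788.
Rounding down: Eskel 1, Harke 8, Dorne 1, Carrow 0 (total 10).

Eskel 1, Harke 8, Dorne 1, Carrow 0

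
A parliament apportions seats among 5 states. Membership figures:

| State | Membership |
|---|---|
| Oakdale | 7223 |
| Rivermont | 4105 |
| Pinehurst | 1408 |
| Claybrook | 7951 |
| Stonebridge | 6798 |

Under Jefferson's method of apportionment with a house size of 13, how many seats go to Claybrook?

4

Standard divisor 27485/13 ≈ 2114.231; standard quotas: Oakdale 3.416, Rivermont 1.942, Pinehurst 0.666, Claybrook 3.761, Stonebridge 3.215.
Rounding down gives 3, 1, 0, 3, 3 = 10 seats, so the divisor must be adjusted.
With modified divisor 1750: modified quotas Oakdale 4.127, Rivermont 2.346, Pinehurst 0.805, Claybrook 4.543, Stonebridge 3.885.
Rounding down: Oakdale 4, Rivermont 2, Pinehurst 0, Claybrook 4, Stonebridge 3 (total 13).
Claybrook receives 4.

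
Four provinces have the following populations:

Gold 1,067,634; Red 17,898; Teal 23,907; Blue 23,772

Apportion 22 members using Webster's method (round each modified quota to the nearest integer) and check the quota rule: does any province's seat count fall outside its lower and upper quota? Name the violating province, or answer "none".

Standard quotas: Gold 20.727, Red 0.347, Teal 0.464, Blue 0.462.
Webster allocation: Gold 22, Red 0, Teal 0, Blue 0.
Gold has quota 20.727 (lower 20, upper 21) but receives 22 — outside the quota interval.

Gold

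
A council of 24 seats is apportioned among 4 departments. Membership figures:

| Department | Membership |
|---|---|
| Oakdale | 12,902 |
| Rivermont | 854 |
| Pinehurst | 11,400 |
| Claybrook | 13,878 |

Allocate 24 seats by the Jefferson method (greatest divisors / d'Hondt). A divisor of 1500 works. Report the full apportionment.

Oakdale 8, Rivermont 0, Pinehurst 7, Claybrook 9

With modified divisor 1500: modified quotas Oakdale 8.601, Rivermont 0.569, Pinehurst 7.600, Claybrook 9.252.
Rounding down: Oakdale 8, Rivermont 0, Pinehurst 7, Claybrook 9 (total 24).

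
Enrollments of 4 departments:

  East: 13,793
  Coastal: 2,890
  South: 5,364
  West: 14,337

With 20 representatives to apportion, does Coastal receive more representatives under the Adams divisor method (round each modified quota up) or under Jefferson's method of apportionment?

Adams

Adams: East 7, Coastal 2, South 3, West 8.
Jefferson: East 8, Coastal 1, South 3, West 8.
Coastal gets 2 under Adams and 1 under Jefferson.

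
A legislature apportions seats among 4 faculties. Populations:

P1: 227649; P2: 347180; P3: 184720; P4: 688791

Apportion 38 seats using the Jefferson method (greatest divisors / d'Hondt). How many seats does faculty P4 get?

18

Standard divisor 1448340/38 ≈ 38114.211; standard quotas: P1 5.973, P2 9.109, P3 4.846, P4 18.072.
Rounding down gives 5, 9, 4, 18 = 36 seats, so the divisor must be adjusted.
With modified divisor 36600: modified quotas P1 6.220, P2 9.486, P3 5.047, P4 18.819.
Rounding down: P1 6, P2 9, P3 5, P4 18 (total 38).
P4 receives 18.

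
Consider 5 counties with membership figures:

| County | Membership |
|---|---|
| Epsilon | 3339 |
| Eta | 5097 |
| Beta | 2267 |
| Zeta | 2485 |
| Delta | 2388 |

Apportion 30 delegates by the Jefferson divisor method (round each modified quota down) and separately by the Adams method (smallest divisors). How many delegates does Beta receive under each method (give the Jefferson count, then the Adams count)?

4 and 5

Jefferson: Epsilon 6, Eta 10, Beta 4, Zeta 5, Delta 5.
Adams: Epsilon 6, Eta 9, Beta 5, Zeta 5, Delta 5.
Beta gets 4 under Jefferson and 5 under Adams.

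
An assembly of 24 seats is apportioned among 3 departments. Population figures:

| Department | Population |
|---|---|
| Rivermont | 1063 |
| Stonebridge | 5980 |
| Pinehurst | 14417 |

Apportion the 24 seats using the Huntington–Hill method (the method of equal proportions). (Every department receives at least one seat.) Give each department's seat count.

With divisor 898: modified quotas Rivermont 1.184, Stonebridge 6.659, Pinehurst 16.055.
Geometric-mean thresholds: Rivermont √(1·2)=1.414, Stonebridge √(6·7)=6.481, Pinehurst √(16·17)=16.492.
Each quota rounded against its threshold gives Rivermont 1, Stonebridge 7, Pinehurst 16 (total 24).

Rivermont 1, Stonebridge 7, Pinehurst 16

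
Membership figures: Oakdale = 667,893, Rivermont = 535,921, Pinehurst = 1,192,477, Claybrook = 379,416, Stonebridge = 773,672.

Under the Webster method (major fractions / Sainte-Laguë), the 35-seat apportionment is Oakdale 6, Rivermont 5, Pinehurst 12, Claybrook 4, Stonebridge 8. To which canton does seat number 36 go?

Oakdale

Priority for the next seat is population ÷ (current seats + 0.5).
Priorities: Oakdale 102752.769, Rivermont 97440.182, Pinehurst 95398.160, Claybrook 84314.667, Stonebridge 91020.235.
Highest priority: Oakdale.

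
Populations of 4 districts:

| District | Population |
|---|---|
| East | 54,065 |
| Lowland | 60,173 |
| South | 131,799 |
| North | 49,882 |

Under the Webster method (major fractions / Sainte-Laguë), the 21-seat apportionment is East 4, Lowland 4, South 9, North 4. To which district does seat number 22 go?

Priority for the next seat is population ÷ (current seats + 0.5).
Priorities: East 12014.444, Lowland 13371.778, South 13873.579, North 11084.889.
Highest priority: South.

South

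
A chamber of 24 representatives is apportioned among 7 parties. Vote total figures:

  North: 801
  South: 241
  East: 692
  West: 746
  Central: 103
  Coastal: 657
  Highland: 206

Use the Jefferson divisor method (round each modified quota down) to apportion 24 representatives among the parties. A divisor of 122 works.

With modified divisor 122: modified quotas North 6.566, South 1.975, East 5.672, West 6.115, Central 0.844, Coastal 5.385, Highland 1.689.
Rounding down: North 6, South 1, East 5, West 6, Central 0, Coastal 5, Highland 1 (total 24).

North 6; South 1; East 5; West 6; Central 0; Coastal 5; Highland 1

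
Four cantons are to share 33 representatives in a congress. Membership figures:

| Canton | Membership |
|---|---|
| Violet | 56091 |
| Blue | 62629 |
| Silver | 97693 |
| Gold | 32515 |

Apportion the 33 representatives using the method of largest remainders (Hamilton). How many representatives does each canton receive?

Violet: 8; Blue: 8; Silver: 13; Gold: 4

The standard divisor is 248928/33 ≈ 7543.273.
Standard quotas: Violet 7.4359, Blue 8.3026, Silver 12.9510, Gold 4.3105.
Lower quotas: Violet 7, Blue 8, Silver 12, Gold 4 (sum 31, leaving 2 seats).
Remainders in descending order: Silver 0.9510, Violet 0.4359, Gold 0.3105, Blue 0.3026.
Largest remainders: Silver, Violet receive the extra seats.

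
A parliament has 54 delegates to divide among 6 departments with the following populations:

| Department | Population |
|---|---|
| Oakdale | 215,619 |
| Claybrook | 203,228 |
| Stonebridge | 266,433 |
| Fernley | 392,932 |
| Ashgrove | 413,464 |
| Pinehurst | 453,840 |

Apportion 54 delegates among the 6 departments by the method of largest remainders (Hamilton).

The standard divisor is 1945516/54 ≈ 36028.074.
Standard quotas: Oakdale 5.9847, Claybrook 5.6408, Stonebridge 7.3951, Fernley 10.9063, Ashgrove 11.4762, Pinehurst 12.5968.
Lower quotas: Oakdale 5, Claybrook 5, Stonebridge 7, Fernley 10, Ashgrove 11, Pinehurst 12 (sum 50, leaving 4 seats).
Remainders in descending order: Oakdale 0.9847, Fernley 0.9063, Claybrook 0.6408, Pinehurst 0.5968, Ashgrove 0.4762, Stonebridge 0.3951.
Largest remainders: Oakdale, Fernley, Claybrook, Pinehurst receive the extra seats.

Oakdale: 6, Claybrook: 6, Stonebridge: 7, Fernley: 11, Ashgrove: 11, Pinehurst: 13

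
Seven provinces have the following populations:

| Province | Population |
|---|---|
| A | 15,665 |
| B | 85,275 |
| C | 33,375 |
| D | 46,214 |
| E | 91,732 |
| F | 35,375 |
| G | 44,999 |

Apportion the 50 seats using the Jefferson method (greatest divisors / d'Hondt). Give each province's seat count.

A=2, B=12, C=5, D=7, E=13, F=5, G=6

Standard divisor 352635/50 ≈ 7052.7; standard quotas: A 2.221, B 12.091, C 4.732, D 6.553, E 13.007, F 5.016, G 6.380.
Rounding down gives 2, 12, 4, 6, 13, 5, 6 = 48 seats, so the divisor must be adjusted.
With modified divisor 6580: modified quotas A 2.381, B 12.960, C 5.072, D 7.023, E 13.941, F 5.376, G 6.839.
Rounding down: A 2, B 12, C 5, D 7, E 13, F 5, G 6 (total 50).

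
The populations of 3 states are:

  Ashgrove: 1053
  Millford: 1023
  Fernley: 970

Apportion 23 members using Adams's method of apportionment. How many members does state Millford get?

8

Standard divisor 3046/23 ≈ 132.435; standard quotas: Ashgrove 7.951, Millford 7.725, Fernley 7.324.
Rounding up gives 8, 8, 8 = 24 seats, so the divisor must be adjusted.
With modified divisor 140: modified quotas Ashgrove 7.521, Millford 7.307, Fernley 6.929.
Rounding up: Ashgrove 8, Millford 8, Fernley 7 (total 23).
Millford receives 8.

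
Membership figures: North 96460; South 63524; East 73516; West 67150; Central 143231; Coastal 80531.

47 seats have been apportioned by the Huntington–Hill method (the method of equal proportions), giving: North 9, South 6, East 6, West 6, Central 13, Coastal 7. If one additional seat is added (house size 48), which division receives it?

Priority for the next seat is population ÷ (√(s·(s+1))).
Priorities: North 10167.777, South 9801.966, East 11343.765, West 10361.470, Central 10616.988, Coastal 10761.408.
Highest priority: East.

East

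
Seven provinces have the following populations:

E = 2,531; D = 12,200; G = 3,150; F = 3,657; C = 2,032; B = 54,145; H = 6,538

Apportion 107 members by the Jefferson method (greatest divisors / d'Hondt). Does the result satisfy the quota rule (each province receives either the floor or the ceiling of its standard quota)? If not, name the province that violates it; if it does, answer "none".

B

Standard quotas: E 3.214, D 15.494, G 4.000, F 4.644, C 2.581, B 68.763, H 8.303.
Jefferson allocation: E 3, D 15, G 4, F 4, C 2, B 71, H 8.
B has quota 68.763 (lower 68, upper 69) but receives 71 — outside the quota interval.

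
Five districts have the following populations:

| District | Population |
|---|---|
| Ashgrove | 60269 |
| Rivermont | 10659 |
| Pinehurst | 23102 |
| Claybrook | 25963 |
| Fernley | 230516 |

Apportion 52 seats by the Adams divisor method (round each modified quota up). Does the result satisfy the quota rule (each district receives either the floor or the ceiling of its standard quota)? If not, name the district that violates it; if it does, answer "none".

Fernley

Standard quotas: Ashgrove 8.941, Rivermont 1.581, Pinehurst 3.427, Claybrook 3.852, Fernley 34.198.
Adams allocation: Ashgrove 9, Rivermont 2, Pinehurst 4, Claybrook 4, Fernley 33.
Fernley has quota 34.198 (lower 34, upper 35) but receives 33 — outside the quota interval.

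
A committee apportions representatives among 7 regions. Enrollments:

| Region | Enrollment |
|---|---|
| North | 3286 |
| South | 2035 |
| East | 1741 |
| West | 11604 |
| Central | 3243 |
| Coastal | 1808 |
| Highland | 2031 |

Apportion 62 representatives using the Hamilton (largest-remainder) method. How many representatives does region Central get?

8

The standard divisor is 25748/62 ≈ 415.29.
Standard quotas: North 7.9125, South 4.9002, East 4.1922, West 27.9419, Central 7.8090, Coastal 4.3536, Highland 4.8906.
Lower quotas: North 7, South 4, East 4, West 27, Central 7, Coastal 4, Highland 4 (sum 57, leaving 5 seats).
Remainders in descending order: West 0.9419, North 0.9125, South 0.9002, Highland 0.8906, Central 0.8090, Coastal 0.3536, East 0.1922.
Largest remainders: West, North, South, Highland, Central receive the extra seats.
Central receives 8.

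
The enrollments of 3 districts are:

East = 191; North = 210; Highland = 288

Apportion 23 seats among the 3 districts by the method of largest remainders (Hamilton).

East 6; North 7; Highland 10

Total 689; standard divisor 689/23 ≈ 29.957.
Standard quotas: East 6.376, North 7.010, Highland 9.614.
Lower quotas: East 6, North 7, Highland 9 (sum 22, leaving 1 seat).
Remainders in descending order: Highland 0.614, East 0.376, North 0.010.
The surplus seat goes to Highland.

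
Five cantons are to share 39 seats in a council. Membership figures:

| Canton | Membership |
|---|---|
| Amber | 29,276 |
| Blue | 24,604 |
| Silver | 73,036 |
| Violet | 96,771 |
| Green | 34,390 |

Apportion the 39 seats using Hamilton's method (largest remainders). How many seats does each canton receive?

Standard divisor: 258077 ÷ 39 ≈ 6617.359.
Standard quotas: Amber 4.4241, Blue 3.7181, Silver 11.0370, Violet 14.6238, Green 5.1969.
Lower quotas: Amber 4, Blue 3, Silver 11, Violet 14, Green 5 (sum 37, leaving 2 seats).
Remainders in descending order: Blue 0.7181, Violet 0.6238, Amber 0.4241, Green 0.1969, Silver 0.0370.
Largest remainders: Blue, Violet receive the extra seats.

Amber 4, Blue 4, Silver 11, Violet 15, Green 5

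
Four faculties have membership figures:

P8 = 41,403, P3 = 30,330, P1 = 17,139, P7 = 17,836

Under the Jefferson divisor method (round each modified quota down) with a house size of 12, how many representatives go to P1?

2

Standard divisor 106708/12 ≈ 8892.333; standard quotas: P8 4.656, P3 3.411, P1 1.927, P7 2.006.
Rounding down gives 4, 3, 1, 2 = 10 seats, so the divisor must be adjusted.
With modified divisor 7900: modified quotas P8 5.241, P3 3.839, P1 2.169, P7 2.258.
Rounding down: P8 5, P3 3, P1 2, P7 2 (total 12).
P1 receives 2.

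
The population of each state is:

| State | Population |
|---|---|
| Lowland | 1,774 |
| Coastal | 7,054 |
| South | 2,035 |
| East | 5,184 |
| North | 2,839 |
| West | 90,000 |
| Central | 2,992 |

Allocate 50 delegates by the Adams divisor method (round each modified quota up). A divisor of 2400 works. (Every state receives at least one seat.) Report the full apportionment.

Lowland 1; Coastal 3; South 1; East 3; North 2; West 38; Central 2

With modified divisor 2400: modified quotas Lowland 0.739, Coastal 2.939, South 0.848, East 2.160, North 1.183, West 37.500, Central 1.247.
Rounding up: Lowland 1, Coastal 3, South 1, East 3, North 2, West 38, Central 2 (total 50).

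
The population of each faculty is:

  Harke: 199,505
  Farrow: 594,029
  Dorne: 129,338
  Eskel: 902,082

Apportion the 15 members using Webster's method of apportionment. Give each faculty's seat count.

Standard divisor 1824954/15 ≈ 121663.6; standard quotas: Harke 1.640, Farrow 4.883, Dorne 1.063, Eskel 7.415.
Rounding to the nearest integer gives Harke 2, Farrow 5, Dorne 1, Eskel 7 — total 15, matching the house size, so no adjustment is needed.

Harke 2, Farrow 5, Dorne 1, Eskel 7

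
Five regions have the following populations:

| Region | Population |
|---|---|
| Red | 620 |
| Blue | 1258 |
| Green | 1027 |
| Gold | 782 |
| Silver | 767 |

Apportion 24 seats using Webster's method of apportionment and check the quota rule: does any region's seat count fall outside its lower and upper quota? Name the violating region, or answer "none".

none

Standard quotas: Red 3.341, Blue 6.779, Green 5.534, Gold 4.214, Silver 4.133.
Webster allocation: Red 3, Blue 7, Green 6, Gold 4, Silver 4.
Every allocation lies between the lower and upper quota.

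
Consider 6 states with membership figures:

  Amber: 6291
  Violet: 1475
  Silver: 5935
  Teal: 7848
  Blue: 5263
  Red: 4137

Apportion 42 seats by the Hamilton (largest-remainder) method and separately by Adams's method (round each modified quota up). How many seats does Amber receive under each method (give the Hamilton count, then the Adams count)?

Hamilton: Amber 8, Violet 2, Silver 8, Teal 11, Blue 7, Red 6.
Adams: Amber 9, Violet 2, Silver 8, Teal 10, Blue 7, Red 6.
Amber gets 8 under Hamilton and 9 under Adams.

8 and 9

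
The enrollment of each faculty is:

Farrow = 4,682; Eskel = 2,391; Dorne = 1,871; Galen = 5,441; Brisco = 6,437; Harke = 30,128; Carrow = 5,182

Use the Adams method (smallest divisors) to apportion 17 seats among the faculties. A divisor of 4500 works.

Farrow: 2; Eskel: 1; Dorne: 1; Galen: 2; Brisco: 2; Harke: 7; Carrow: 2

With modified divisor 4500: modified quotas Farrow 1.040, Eskel 0.531, Dorne 0.416, Galen 1.209, Brisco 1.430, Harke 6.695, Carrow 1.152.
Rounding up: Farrow 2, Eskel 1, Dorne 1, Galen 2, Brisco 2, Harke 7, Carrow 2 (total 17).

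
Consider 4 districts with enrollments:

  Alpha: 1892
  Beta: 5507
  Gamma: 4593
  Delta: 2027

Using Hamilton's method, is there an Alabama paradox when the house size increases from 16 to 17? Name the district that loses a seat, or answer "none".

Delta

At 16 seats: Alpha 2, Beta 6, Gamma 5, Delta 3.
At 17 seats: Alpha 2, Beta 7, Gamma 6, Delta 2.
Delta drops from 3 to 2.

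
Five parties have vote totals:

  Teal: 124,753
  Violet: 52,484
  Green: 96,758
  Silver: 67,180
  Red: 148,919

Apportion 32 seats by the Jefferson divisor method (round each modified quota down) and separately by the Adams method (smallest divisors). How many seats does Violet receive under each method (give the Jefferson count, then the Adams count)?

3 and 4

Jefferson: Teal 9, Violet 3, Green 6, Silver 4, Red 10.
Adams: Teal 8, Violet 4, Green 6, Silver 5, Red 9.
Violet gets 3 under Jefferson and 4 under Adams.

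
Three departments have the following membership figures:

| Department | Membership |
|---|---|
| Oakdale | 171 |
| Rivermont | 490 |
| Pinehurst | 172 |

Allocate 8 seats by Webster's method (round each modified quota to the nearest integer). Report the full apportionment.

Standard divisor 833/8 ≈ 104.125; standard quotas: Oakdale 1.642, Rivermont 4.706, Pinehurst 1.652.
Rounding to the nearest integer gives 2, 5, 2 = 9 seats, so the divisor must be adjusted.
With modified divisor 110: modified quotas Oakdale 1.555, Rivermont 4.455, Pinehurst 1.564.
Rounding to the nearest integer: Oakdale 2, Rivermont 4, Pinehurst 2 (total 8).

Oakdale 2; Rivermont 4; Pinehurst 2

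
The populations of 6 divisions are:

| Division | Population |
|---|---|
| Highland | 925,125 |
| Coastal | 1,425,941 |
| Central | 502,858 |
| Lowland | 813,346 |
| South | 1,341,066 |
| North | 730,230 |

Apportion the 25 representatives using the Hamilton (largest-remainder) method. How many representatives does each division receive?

Standard divisor: 5738566 ÷ 25 ≈ 229542.64.
Standard quotas: Highland 4.0303, Coastal 6.2121, Central 2.1907, Lowland 3.5433, South 5.8423, North 3.1812.
Lower quotas: Highland 4, Coastal 6, Central 2, Lowland 3, South 5, North 3 (sum 23, leaving 2 seats).
Remainders in descending order: South 0.8423, Lowland 0.5433, Coastal 0.2121, Central 0.1907, North 0.1812, Highland 0.0303.
The surplus seats go to South, Lowland.

Highland=4; Coastal=6; Central=2; Lowland=4; South=6; North=3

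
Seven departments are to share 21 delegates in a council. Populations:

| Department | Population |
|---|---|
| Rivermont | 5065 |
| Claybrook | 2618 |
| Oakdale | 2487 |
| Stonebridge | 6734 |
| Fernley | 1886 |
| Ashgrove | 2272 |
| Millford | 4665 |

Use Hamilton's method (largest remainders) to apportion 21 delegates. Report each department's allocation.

Rivermont 4, Claybrook 2, Oakdale 2, Stonebridge 5, Fernley 2, Ashgrove 2, Millford 4

The standard divisor is 25727/21 ≈ 1225.095.
Standard quotas: Rivermont 4.1344, Claybrook 2.1370, Oakdale 2.0300, Stonebridge 5.4967, Fernley 1.5395, Ashgrove 1.8545, Millford 3.8079.
Lower quotas: Rivermont 4, Claybrook 2, Oakdale 2, Stonebridge 5, Fernley 1, Ashgrove 1, Millford 3 (sum 18, leaving 3 seats).
Remainders in descending order: Ashgrove 0.8545, Millford 0.8079, Fernley 0.5395, Stonebridge 0.4967, Claybrook 0.1370, Rivermont 0.1344, Oakdale 0.0300.
Largest remainders: Ashgrove, Millford, Fernley receive the extra seats.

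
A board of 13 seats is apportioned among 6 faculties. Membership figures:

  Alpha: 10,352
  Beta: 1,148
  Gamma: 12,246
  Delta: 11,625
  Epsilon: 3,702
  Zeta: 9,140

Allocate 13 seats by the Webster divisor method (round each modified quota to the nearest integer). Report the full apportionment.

Alpha 3, Beta 0, Gamma 3, Delta 3, Epsilon 1, Zeta 3

Standard divisor 48213/13 ≈ 3708.692; standard quotas: Alpha 2.791, Beta 0.310, Gamma 3.302, Delta 3.135, Epsilon 0.998, Zeta 2.464.
Rounding to the nearest integer gives 3, 0, 3, 3, 1, 2 = 12 seats, so the divisor must be adjusted.
With modified divisor 3600: modified quotas Alpha 2.876, Beta 0.319, Gamma 3.402, Delta 3.229, Epsilon 1.028, Zeta 2.539.
Rounding to the nearest integer: Alpha 3, Beta 0, Gamma 3, Delta 3, Epsilon 1, Zeta 3 (total 13).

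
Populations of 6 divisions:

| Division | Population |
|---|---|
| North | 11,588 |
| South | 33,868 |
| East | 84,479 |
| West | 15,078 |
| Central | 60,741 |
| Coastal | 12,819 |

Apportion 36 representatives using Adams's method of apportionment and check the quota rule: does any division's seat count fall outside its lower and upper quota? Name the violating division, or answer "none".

Standard quotas: North 1.909, South 5.578, East 13.914, West 2.483, Central 10.004, Coastal 2.111.
Adams allocation: North 2, South 6, East 13, West 3, Central 10, Coastal 2.
Every allocation lies between the lower and upper quota.

none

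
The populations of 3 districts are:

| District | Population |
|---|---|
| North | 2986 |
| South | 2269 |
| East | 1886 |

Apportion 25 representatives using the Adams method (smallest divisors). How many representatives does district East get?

7

Standard divisor 7141/25 ≈ 285.64; standard quotas: North 10.454, South 7.944, East 6.603.
Rounding up gives 11, 8, 7 = 26 seats, so the divisor must be adjusted.
With modified divisor 300: modified quotas North 9.953, South 7.563, East 6.287.
Rounding up: North 10, South 8, East 7 (total 25).
East receives 7.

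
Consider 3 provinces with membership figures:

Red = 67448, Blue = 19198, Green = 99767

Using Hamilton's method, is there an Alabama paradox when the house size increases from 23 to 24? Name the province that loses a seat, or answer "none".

At 23 seats: Red 8, Blue 3, Green 12.
At 24 seats: Red 9, Blue 2, Green 13.
Blue drops from 3 to 2.

Blue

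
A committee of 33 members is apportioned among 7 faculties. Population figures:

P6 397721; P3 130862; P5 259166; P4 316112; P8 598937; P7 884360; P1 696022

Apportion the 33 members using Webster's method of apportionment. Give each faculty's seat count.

Standard divisor 3283180/33 ≈ 99490.303; standard quotas: P6 3.998, P3 1.315, P5 2.605, P4 3.177, P8 6.020, P7 8.889, P1 6.996.
Rounding to the nearest integer gives P6 4, P3 1, P5 3, P4 3, P8 6, P7 9, P1 7 — total 33, matching the house size, so no adjustment is needed.

P6 4, P3 1, P5 3, P4 3, P8 6, P7 9, P1 7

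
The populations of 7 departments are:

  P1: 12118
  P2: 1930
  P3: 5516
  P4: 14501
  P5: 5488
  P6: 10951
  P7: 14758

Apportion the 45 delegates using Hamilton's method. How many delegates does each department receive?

The standard divisor is 65262/45 ≈ 1450.267.
Standard quotas: P1 8.3557, P2 1.3308, P3 3.8034, P4 9.9989, P5 3.7841, P6 7.5510, P7 10.1761.
Lower quotas: P1 8, P2 1, P3 3, P4 9, P5 3, P6 7, P7 10 (sum 41, leaving 4 seats).
Remainders in descending order: P4 0.9989, P3 0.8034, P5 0.7841, P6 0.5510, P1 0.3557, P2 0.3308, P7 0.1761.
The surplus seats go to P4, P3, P5, P6.

P1: 8, P2: 1, P3: 4, P4: 10, P5: 4, P6: 8, P7: 10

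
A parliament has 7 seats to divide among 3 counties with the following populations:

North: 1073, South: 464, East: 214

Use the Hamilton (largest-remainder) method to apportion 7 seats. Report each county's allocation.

The standard divisor is 1751/7 ≈ 250.143.
Standard quotas: North 4.290, South 1.855, East 0.856.
Lower quotas: North 4, South 1, East 0 (sum 5, leaving 2 seats).
Remainders in descending order: East 0.856, South 0.855, North 0.290.
The surplus seats go to East, South.

North 4; South 2; East 1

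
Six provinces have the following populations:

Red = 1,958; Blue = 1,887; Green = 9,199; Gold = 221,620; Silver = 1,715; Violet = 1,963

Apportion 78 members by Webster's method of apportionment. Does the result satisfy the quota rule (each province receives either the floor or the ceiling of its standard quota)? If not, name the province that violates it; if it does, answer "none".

Standard quotas: Red 0.641, Blue 0.618, Green 3.010, Gold 72.528, Silver 0.561, Violet 0.642.
Webster allocation: Red 1, Blue 1, Green 3, Gold 71, Silver 1, Violet 1.
Gold has quota 72.528 (lower 72, upper 73) but receives 71 — outside the quota interval.

Gold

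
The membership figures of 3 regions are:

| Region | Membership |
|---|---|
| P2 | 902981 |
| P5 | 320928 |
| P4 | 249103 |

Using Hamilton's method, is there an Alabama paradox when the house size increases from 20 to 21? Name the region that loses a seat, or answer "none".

At 20 seats: P2 12, P5 4, P4 4.
At 21 seats: P2 13, P5 5, P4 3.
P4 drops from 4 to 3.

P4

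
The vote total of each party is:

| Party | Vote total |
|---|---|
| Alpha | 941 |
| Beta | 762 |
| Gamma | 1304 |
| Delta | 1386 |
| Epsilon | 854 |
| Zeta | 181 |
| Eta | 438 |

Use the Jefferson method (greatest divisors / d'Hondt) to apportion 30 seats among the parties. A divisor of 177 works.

With modified divisor 177: modified quotas Alpha 5.316, Beta 4.305, Gamma 7.367, Delta 7.831, Epsilon 4.825, Zeta 1.023, Eta 2.475.
Rounding down: Alpha 5, Beta 4, Gamma 7, Delta 7, Epsilon 4, Zeta 1, Eta 2 (total 30).

Alpha 5, Beta 4, Gamma 7, Delta 7, Epsilon 4, Zeta 1, Eta 2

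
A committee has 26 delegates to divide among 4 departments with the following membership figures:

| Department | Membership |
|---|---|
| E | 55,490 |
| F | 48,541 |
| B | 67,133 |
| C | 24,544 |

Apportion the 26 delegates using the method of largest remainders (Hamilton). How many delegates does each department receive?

Standard divisor: 195708 ÷ 26 ≈ 7527.231.
Standard quotas: E 7.3719, F 6.4487, B 8.9187, C 3.2607.
Lower quotas: E 7, F 6, B 8, C 3 (sum 24, leaving 2 seats).
Remainders in descending order: B 0.9187, F 0.4487, E 0.3719, C 0.2607.
The surplus seats go to B, F.

E 7, F 7, B 9, C 3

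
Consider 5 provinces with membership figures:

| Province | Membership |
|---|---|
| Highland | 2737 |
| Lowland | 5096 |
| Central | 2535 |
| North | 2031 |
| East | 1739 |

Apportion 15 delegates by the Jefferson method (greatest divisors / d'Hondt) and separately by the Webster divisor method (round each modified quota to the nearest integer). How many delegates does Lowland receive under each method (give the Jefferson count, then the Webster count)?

6 and 5

Jefferson: Highland 3, Lowland 6, Central 2, North 2, East 2.
Webster: Highland 3, Lowland 5, Central 3, North 2, East 2.
Lowland gets 6 under Jefferson and 5 under Webster.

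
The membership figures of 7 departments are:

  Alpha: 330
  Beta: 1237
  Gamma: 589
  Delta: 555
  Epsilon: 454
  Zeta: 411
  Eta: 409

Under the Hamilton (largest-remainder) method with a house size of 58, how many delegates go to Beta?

Total 3985; standard divisor 3985/58 ≈ 68.707.
Standard quotas: Alpha 4.803, Beta 18.004, Gamma 8.573, Delta 8.078, Epsilon 6.608, Zeta 5.982, Eta 5.953.
Lower quotas: Alpha 4, Beta 18, Gamma 8, Delta 8, Epsilon 6, Zeta 5, Eta 5 (sum 54, leaving 4 seats).
Remainders in descending order: Zeta 0.982, Eta 0.953, Alpha 0.803, Epsilon 0.608, Gamma 0.573, Delta 0.078, Beta 0.004.
The surplus seats go to Zeta, Eta, Alpha, Epsilon.
Beta receives 18.

18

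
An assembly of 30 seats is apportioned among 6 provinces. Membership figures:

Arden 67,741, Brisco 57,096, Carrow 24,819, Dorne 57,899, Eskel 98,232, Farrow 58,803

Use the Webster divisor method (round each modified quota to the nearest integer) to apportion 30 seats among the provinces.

Arden: 5, Brisco: 5, Carrow: 2, Dorne: 5, Eskel: 8, Farrow: 5

Standard divisor 364590/30 ≈ 12153; standard quotas: Arden 5.574, Brisco 4.698, Carrow 2.042, Dorne 4.764, Eskel 8.083, Farrow 4.839.
Rounding to the nearest integer gives 6, 5, 2, 5, 8, 5 = 31 seats, so the divisor must be adjusted.
With modified divisor 12500: modified quotas Arden 5.419, Brisco 4.568, Carrow 1.986, Dorne 4.632, Eskel 7.859, Farrow 4.704.
Rounding to the nearest integer: Arden 5, Brisco 5, Carrow 2, Dorne 5, Eskel 8, Farrow 5 (total 30).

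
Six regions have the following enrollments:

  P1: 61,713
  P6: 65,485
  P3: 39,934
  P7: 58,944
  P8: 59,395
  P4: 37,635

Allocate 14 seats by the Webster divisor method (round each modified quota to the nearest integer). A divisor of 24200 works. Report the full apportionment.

With modified divisor 24200: modified quotas P1 2.550, P6 2.706, P3 1.650, P7 2.436, P8 2.454, P4 1.555.
Rounding to the nearest integer: P1 3, P6 3, P3 2, P7 2, P8 2, P4 2 (total 14).

P1: 3, P6: 3, P3: 2, P7: 2, P8: 2, P4: 2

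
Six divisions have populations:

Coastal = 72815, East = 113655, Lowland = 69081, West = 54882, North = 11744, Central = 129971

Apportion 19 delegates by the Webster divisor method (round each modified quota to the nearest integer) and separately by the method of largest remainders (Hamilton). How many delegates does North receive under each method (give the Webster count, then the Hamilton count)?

Webster: Coastal 3, East 5, Lowland 3, West 2, North 0, Central 6.
Hamilton: Coastal 3, East 5, Lowland 3, West 2, North 1, Central 5.
North gets 0 under Webster and 1 under Hamilton.

0 and 1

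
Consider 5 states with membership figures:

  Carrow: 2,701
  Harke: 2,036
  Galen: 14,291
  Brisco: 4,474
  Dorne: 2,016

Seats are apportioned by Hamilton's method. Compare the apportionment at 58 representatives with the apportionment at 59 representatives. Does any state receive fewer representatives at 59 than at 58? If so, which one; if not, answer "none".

none

At 58 seats: Carrow 6, Harke 5, Galen 32, Brisco 10, Dorne 5.
At 59 seats: Carrow 6, Harke 5, Galen 33, Brisco 10, Dorne 5.
No state's allocation decreased.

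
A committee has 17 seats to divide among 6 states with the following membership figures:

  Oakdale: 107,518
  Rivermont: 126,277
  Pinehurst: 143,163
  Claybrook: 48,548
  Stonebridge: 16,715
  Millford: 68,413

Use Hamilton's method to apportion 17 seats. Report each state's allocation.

The standard divisor is 510634/17 ≈ 30037.294.
Standard quotas: Oakdale 3.5795, Rivermont 4.2040, Pinehurst 4.7662, Claybrook 1.6163, Stonebridge 0.5565, Millford 2.2776.
Lower quotas: Oakdale 3, Rivermont 4, Pinehurst 4, Claybrook 1, Stonebridge 0, Millford 2 (sum 14, leaving 3 seats).
Remainders in descending order: Pinehurst 0.7662, Claybrook 0.6163, Oakdale 0.5795, Stonebridge 0.5565, Millford 0.2776, Rivermont 0.2040.
The surplus seats go to Pinehurst, Claybrook, Oakdale.

Oakdale: 4; Rivermont: 4; Pinehurst: 5; Claybrook: 2; Stonebridge: 0; Millford: 2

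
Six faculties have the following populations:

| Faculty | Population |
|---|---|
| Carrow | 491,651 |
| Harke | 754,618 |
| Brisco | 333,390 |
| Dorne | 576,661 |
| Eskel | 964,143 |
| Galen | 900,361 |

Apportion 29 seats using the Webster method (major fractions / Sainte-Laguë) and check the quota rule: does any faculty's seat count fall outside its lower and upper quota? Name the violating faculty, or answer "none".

Standard quotas: Carrow 3.546, Harke 5.443, Brisco 2.405, Dorne 4.159, Eskel 6.954, Galen 6.494.
Webster allocation: Carrow 4, Harke 5, Brisco 2, Dorne 4, Eskel 7, Galen 7.
Every allocation lies between the lower and upper quota.

none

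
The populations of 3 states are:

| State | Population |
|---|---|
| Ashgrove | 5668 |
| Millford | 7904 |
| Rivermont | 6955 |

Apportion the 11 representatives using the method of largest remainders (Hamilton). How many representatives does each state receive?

Ashgrove: 3, Millford: 4, Rivermont: 4

Standard divisor: 20527 ÷ 11 ≈ 1866.091.
Standard quotas: Ashgrove 3.0374, Millford 4.2356, Rivermont 3.7270.
Lower quotas: Ashgrove 3, Millford 4, Rivermont 3 (sum 10, leaving 1 seat).
Remainders in descending order: Rivermont 0.7270, Millford 0.2356, Ashgrove 0.0374.
The surplus seat goes to Rivermont.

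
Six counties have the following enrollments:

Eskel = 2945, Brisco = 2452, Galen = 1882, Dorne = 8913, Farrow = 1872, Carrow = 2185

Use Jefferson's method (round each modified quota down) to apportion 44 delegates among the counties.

Standard divisor 20249/44 ≈ 460.205; standard quotas: Eskel 6.399, Brisco 5.328, Galen 4.089, Dorne 19.367, Farrow 4.068, Carrow 4.748.
Rounding down gives 6, 5, 4, 19, 4, 4 = 42 seats, so the divisor must be adjusted.
With modified divisor 430: modified quotas Eskel 6.849, Brisco 5.702, Galen 4.377, Dorne 20.728, Farrow 4.353, Carrow 5.081.
Rounding down: Eskel 6, Brisco 5, Galen 4, Dorne 20, Farrow 4, Carrow 5 (total 44).

Eskel=6; Brisco=5; Galen=4; Dorne=20; Farrow=4; Carrow=5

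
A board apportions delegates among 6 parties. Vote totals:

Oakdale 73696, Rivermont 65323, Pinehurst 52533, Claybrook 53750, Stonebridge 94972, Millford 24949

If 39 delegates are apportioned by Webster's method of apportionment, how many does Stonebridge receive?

10

Standard divisor 365223/39 ≈ 9364.692; standard quotas: Oakdale 7.870, Rivermont 6.975, Pinehurst 5.610, Claybrook 5.740, Stonebridge 10.141, Millford 2.664.
Rounding to the nearest integer gives 8, 7, 6, 6, 10, 3 = 40 seats, so the divisor must be adjusted.
With modified divisor 9700: modified quotas Oakdale 7.598, Rivermont 6.734, Pinehurst 5.416, Claybrook 5.541, Stonebridge 9.791, Millford 2.572.
Rounding to the nearest integer: Oakdale 8, Rivermont 7, Pinehurst 5, Claybrook 6, Stonebridge 10, Millford 3 (total 39).
Stonebridge receives 10.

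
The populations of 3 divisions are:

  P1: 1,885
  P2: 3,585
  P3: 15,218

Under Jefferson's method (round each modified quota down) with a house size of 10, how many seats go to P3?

8

Standard divisor 20688/10 ≈ 2068.8; standard quotas: P1 0.911, P2 1.733, P3 7.356.
Rounding down gives 0, 1, 7 = 8 seats, so the divisor must be adjusted.
With modified divisor 1840: modified quotas P1 1.024, P2 1.948, P3 8.271.
Rounding down: P1 1, P2 1, P3 8 (total 10).
P3 receives 8.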